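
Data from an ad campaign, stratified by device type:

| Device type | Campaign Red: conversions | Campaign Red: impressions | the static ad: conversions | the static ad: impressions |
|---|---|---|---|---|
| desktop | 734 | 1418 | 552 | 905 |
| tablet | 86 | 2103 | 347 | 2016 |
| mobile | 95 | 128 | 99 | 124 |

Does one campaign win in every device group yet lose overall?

Desktop: Campaign Red 734/1418 = 51.8%, the static ad 552/905 = 61.0% → the static ad
Tablet: Campaign Red 86/2103 = 4.1%, the static ad 347/2016 = 17.2% → the static ad
Mobile: Campaign Red 95/128 = 74.2%, the static ad 99/124 = 79.8% → the static ad
Overall: Campaign Red 915/3649 = 25.1%, the static ad 998/3045 = 32.8% → the static ad
The static ad wins overall and in every device group — no reversal.

No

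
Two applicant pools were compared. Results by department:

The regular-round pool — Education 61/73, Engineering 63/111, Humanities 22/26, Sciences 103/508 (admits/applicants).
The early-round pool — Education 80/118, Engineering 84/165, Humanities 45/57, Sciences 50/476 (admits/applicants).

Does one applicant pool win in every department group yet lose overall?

Education: the regular-round pool 61/73 = 83.6%, the early-round pool 80/118 = 67.8% → the regular-round pool
Engineering: the regular-round pool 63/111 = 56.8%, the early-round pool 84/165 = 50.9% → the regular-round pool
Humanities: the regular-round pool 22/26 = 84.6%, the early-round pool 45/57 = 78.9% → the regular-round pool
Sciences: the regular-round pool 103/508 = 20.3%, the early-round pool 50/476 = 10.5% → the regular-round pool
Overall: the regular-round pool 249/718 = 34.7%, the early-round pool 259/816 = 31.7% → the regular-round pool
The regular-round pool wins overall and in every department group — no reversal.

No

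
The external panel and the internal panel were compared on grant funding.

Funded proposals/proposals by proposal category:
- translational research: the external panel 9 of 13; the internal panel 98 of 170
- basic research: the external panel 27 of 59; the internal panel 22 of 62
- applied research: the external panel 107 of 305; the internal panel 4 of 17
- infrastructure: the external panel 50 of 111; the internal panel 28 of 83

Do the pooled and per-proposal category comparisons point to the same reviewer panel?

Translational research: the external panel 9/13 = 69.2%, the internal panel 98/170 = 57.6% → the external panel
Basic research: the external panel 27/59 = 45.8%, the internal panel 22/62 = 35.5% → the external panel
Applied research: the external panel 107/305 = 35.1%, the internal panel 4/17 = 23.5% → the external panel
Infrastructure: the external panel 50/111 = 45.0%, the internal panel 28/83 = 33.7% → the external panel
Overall: the external panel 193/488 = 39.5%, the internal panel 152/332 = 45.8% → the internal panel
The external panel wins each proposal group but the internal panel wins overall — the comparison reverses. The external panel's proposals skew toward applied research, which has a lower base rate.

No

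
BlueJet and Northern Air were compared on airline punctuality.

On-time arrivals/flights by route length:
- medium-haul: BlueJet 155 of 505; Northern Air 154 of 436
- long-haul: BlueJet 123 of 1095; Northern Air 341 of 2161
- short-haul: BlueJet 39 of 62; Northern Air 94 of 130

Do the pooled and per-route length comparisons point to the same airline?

Yes

Medium-haul: BlueJet 155/505 = 30.7%, Northern Air 154/436 = 35.3% → Northern Air
Long-haul: BlueJet 123/1095 = 11.2%, Northern Air 341/2161 = 15.8% → Northern Air
Short-haul: BlueJet 39/62 = 62.9%, Northern Air 94/130 = 72.3% → Northern Air
Overall: BlueJet 317/1662 = 19.1%, Northern Air 589/2727 = 21.6% → Northern Air
Northern Air wins overall and in every route group — no reversal.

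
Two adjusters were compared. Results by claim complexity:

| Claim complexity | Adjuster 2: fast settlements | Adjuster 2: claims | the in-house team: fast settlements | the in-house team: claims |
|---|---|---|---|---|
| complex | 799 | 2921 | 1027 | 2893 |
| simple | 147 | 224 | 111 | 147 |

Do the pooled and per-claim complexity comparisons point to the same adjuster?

Yes

Complex: Adjuster 2 799/2921 = 27.4%, the in-house team 1027/2893 = 35.5% → the in-house team
Simple: Adjuster 2 147/224 = 65.6%, the in-house team 111/147 = 75.5% → the in-house team
Overall: Adjuster 2 946/3145 = 30.1%, the in-house team 1138/3040 = 37.4% → the in-house team
The in-house team wins overall and in every claim group — no reversal.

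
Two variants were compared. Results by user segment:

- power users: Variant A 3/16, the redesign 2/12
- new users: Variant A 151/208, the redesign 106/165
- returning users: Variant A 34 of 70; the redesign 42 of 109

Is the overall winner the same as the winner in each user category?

Yes

Power users: Variant A 3/16 = 18.8%, the redesign 2/12 = 16.7% → Variant A
New users: Variant A 151/208 = 72.6%, the redesign 106/165 = 64.2% → Variant A
Returning users: Variant A 34/70 = 48.6%, the redesign 42/109 = 38.5% → Variant A
Overall: Variant A 188/294 = 63.9%, the redesign 150/286 = 52.4% → Variant A
Variant A wins overall and in every user group — no reversal.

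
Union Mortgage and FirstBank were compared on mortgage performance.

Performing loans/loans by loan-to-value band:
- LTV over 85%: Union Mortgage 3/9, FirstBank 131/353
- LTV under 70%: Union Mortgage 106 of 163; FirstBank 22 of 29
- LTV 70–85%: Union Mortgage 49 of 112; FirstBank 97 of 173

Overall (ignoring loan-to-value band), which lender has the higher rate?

LTV over 85%: Union Mortgage 3/9 = 33.3%, FirstBank 131/353 = 37.1% → FirstBank
LTV under 70%: Union Mortgage 106/163 = 65.0%, FirstBank 22/29 = 75.9% → FirstBank
LTV 70–85%: Union Mortgage 49/112 = 43.8%, FirstBank 97/173 = 56.1% → FirstBank
Overall: Union Mortgage 158/284 = 55.6%, FirstBank 250/555 = 45.0% → Union Mortgage
(FirstBank wins every loan-to-value group but Union Mortgage wins overall — FirstBank's loans skew toward the low-rate LTV over 85% group.)

Union Mortgage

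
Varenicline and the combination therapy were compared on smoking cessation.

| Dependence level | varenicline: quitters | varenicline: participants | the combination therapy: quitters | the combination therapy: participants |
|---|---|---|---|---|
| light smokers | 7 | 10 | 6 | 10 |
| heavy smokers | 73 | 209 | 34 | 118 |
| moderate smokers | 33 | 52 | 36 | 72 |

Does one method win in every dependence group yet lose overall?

Light smokers: varenicline 7/10 = 70.0%, the combination therapy 6/10 = 60.0% → varenicline
Heavy smokers: varenicline 73/209 = 34.9%, the combination therapy 34/118 = 28.8% → varenicline
Moderate smokers: varenicline 33/52 = 63.5%, the combination therapy 36/72 = 50.0% → varenicline
Overall: varenicline 113/271 = 41.7%, the combination therapy 76/200 = 38.0% → varenicline
Varenicline wins overall and in every dependence group — no reversal.

No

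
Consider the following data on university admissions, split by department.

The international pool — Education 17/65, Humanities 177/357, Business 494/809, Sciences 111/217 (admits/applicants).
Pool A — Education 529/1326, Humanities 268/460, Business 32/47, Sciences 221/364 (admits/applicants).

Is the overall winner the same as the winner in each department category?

Education: the international pool 17/65 = 26.2%, Pool A 529/1326 = 39.9% → Pool A
Humanities: the international pool 177/357 = 49.6%, Pool A 268/460 = 58.3% → Pool A
Business: the international pool 494/809 = 61.1%, Pool A 32/47 = 68.1% → Pool A
Sciences: the international pool 111/217 = 51.2%, Pool A 221/364 = 60.7% → Pool A
Overall: the international pool 799/1448 = 55.2%, Pool A 1050/2197 = 47.8% → the international pool
Pool A wins each department group but the international pool wins overall — the comparison reverses. Pool A's applicants skew toward Education, which has a lower base rate.

No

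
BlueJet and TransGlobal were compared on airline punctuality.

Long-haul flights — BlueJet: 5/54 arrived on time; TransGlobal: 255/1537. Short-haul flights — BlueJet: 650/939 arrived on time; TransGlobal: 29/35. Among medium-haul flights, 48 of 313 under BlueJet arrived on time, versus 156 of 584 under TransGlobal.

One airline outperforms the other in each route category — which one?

Long-haul: BlueJet 5/54 = 9.3%, TransGlobal 255/1537 = 16.6% → TransGlobal
Short-haul: BlueJet 650/939 = 69.2%, TransGlobal 29/35 = 82.9% → TransGlobal
Medium-haul: BlueJet 48/313 = 15.3%, TransGlobal 156/584 = 26.7% → TransGlobal
TransGlobal has the higher rate in all 3 groups.

TransGlobal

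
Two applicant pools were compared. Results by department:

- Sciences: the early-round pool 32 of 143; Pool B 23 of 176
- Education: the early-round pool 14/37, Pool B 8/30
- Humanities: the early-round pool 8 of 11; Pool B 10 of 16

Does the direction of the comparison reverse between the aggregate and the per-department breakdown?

Sciences: the early-round pool 32/143 = 22.4%, Pool B 23/176 = 13.1% → the early-round pool
Education: the early-round pool 14/37 = 37.8%, Pool B 8/30 = 26.7% → the early-round pool
Humanities: the early-round pool 8/11 = 72.7%, Pool B 10/16 = 62.5% → the early-round pool
Overall: the early-round pool 54/191 = 28.3%, Pool B 41/222 = 18.5% → the early-round pool
The early-round pool wins overall and in every department group — no reversal.

No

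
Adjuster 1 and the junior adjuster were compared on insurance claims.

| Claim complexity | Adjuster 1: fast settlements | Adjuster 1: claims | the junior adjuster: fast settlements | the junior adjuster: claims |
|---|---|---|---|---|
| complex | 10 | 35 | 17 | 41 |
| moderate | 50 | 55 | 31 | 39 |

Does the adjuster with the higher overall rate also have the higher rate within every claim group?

No

Complex: Adjuster 1 10/35 = 28.6%, the junior adjuster 17/41 = 41.5% → the junior adjuster
Moderate: Adjuster 1 50/55 = 90.9%, the junior adjuster 31/39 = 79.5% → Adjuster 1
Overall: Adjuster 1 60/90 = 66.7%, the junior adjuster 48/80 = 60.0% → Adjuster 1
Neither sweeps: Adjuster 1 wins 1 of 2 groups, the junior adjuster wins 1. Adjuster 1 wins overall but not every group — no Simpson reversal.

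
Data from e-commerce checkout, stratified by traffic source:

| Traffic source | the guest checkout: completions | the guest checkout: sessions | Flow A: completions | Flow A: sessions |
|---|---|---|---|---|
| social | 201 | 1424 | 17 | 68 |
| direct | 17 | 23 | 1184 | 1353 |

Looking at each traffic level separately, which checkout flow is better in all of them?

Flow A

Social: the guest checkout 201/1424 = 14.1%, Flow A 17/68 = 25.0% → Flow A
Direct: the guest checkout 17/23 = 73.9%, Flow A 1184/1353 = 87.5% → Flow A
Flow A has the higher rate in both groups.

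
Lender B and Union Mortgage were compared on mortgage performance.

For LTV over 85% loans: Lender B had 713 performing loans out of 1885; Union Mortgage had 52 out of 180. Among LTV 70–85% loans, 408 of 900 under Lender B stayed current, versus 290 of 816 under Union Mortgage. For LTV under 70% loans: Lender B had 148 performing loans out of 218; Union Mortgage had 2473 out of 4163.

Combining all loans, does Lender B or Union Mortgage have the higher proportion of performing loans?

Union Mortgage

LTV over 85%: Lender B 713/1885 = 37.8%, Union Mortgage 52/180 = 28.9% → Lender B
LTV 70–85%: Lender B 408/900 = 45.3%, Union Mortgage 290/816 = 35.5% → Lender B
LTV under 70%: Lender B 148/218 = 67.9%, Union Mortgage 2473/4163 = 59.4% → Lender B
Overall: Lender B 1269/3003 = 42.3%, Union Mortgage 2815/5159 = 54.6% → Union Mortgage
(Lender B wins every loan-to-value group but Union Mortgage wins overall — Lender B's loans skew toward the low-rate LTV over 85% group.)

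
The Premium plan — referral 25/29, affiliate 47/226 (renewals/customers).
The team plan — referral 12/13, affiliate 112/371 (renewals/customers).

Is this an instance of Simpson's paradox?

No

Referral: the Premium plan 25/29 = 86.2%, the team plan 12/13 = 92.3% → the team plan
Affiliate: the Premium plan 47/226 = 20.8%, the team plan 112/371 = 30.2% → the team plan
Overall: the Premium plan 72/255 = 28.2%, the team plan 124/384 = 32.3% → the team plan
The team plan wins overall and in every signup group — no reversal.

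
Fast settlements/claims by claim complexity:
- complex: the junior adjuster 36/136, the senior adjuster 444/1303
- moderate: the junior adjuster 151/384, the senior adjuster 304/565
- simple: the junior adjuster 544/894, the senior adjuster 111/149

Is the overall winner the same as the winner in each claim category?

No

Complex: the junior adjuster 36/136 = 26.5%, the senior adjuster 444/1303 = 34.1% → the senior adjuster
Moderate: the junior adjuster 151/384 = 39.3%, the senior adjuster 304/565 = 53.8% → the senior adjuster
Simple: the junior adjuster 544/894 = 60.9%, the senior adjuster 111/149 = 74.5% → the senior adjuster
Overall: the junior adjuster 731/1414 = 51.7%, the senior adjuster 859/2017 = 42.6% → the junior adjuster
The senior adjuster wins each claim group but the junior adjuster wins overall — the comparison reverses. The senior adjuster's claims skew toward complex, which has a lower base rate.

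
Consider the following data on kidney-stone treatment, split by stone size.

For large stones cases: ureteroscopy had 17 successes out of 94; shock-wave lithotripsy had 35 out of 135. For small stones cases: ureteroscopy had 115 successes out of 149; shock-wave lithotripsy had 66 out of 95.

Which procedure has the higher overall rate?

ureteroscopy

Large stones: ureteroscopy 17/94 = 18.1%, shock-wave lithotripsy 35/135 = 25.9% → shock-wave lithotripsy
Small stones: ureteroscopy 115/149 = 77.2%, shock-wave lithotripsy 66/95 = 69.5% → ureteroscopy
Overall: ureteroscopy 132/243 = 54.3%, shock-wave lithotripsy 101/230 = 43.9% → ureteroscopy
(Neither sweeps every stone group, but ureteroscopy has the higher pooled rate.)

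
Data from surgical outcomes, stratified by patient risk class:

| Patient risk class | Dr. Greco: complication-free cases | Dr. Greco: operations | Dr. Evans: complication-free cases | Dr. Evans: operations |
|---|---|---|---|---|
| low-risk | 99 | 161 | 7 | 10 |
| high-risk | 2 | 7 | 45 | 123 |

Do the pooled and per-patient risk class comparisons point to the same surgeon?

No

Low-risk: Dr. Greco 99/161 = 61.5%, Dr. Evans 7/10 = 70.0% → Dr. Evans
High-risk: Dr. Greco 2/7 = 28.6%, Dr. Evans 45/123 = 36.6% → Dr. Evans
Overall: Dr. Greco 101/168 = 60.1%, Dr. Evans 52/133 = 39.1% → Dr. Greco
Dr. Evans wins each patient risk group but Dr. Greco wins overall — the comparison reverses. Dr. Evans's operations skew toward high-risk, which has a lower base rate.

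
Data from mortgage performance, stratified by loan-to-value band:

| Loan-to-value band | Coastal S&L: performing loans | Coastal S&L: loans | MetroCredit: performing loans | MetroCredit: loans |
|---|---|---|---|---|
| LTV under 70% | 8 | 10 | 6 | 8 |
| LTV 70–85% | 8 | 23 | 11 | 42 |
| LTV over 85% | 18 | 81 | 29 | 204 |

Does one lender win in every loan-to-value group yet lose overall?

LTV under 70%: Coastal S&L 8/10 = 80.0%, MetroCredit 6/8 = 75.0% → Coastal S&L
LTV 70–85%: Coastal S&L 8/23 = 34.8%, MetroCredit 11/42 = 26.2% → Coastal S&L
LTV over 85%: Coastal S&L 18/81 = 22.2%, MetroCredit 29/204 = 14.2% → Coastal S&L
Overall: Coastal S&L 34/114 = 29.8%, MetroCredit 46/254 = 18.1% → Coastal S&L
Coastal S&L wins overall and in every loan-to-value group — no reversal.

No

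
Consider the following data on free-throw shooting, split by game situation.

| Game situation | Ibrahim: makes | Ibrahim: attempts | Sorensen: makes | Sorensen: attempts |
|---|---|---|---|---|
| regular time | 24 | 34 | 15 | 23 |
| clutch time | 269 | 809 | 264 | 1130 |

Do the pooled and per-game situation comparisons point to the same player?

Regular time: Ibrahim 24/34 = 70.6%, Sorensen 15/23 = 65.2% → Ibrahim
Clutch time: Ibrahim 269/809 = 33.3%, Sorensen 264/1130 = 23.4% → Ibrahim
Overall: Ibrahim 293/843 = 34.8%, Sorensen 279/1153 = 24.2% → Ibrahim
Ibrahim wins overall and in every game group — no reversal.

Yes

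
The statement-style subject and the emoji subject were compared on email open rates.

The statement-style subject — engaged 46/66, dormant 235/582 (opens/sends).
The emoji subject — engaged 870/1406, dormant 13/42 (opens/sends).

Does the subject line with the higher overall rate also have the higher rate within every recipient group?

Engaged: the statement-style subject 46/66 = 69.7%, the emoji subject 870/1406 = 61.9% → the statement-style subject
Dormant: the statement-style subject 235/582 = 40.4%, the emoji subject 13/42 = 31.0% → the statement-style subject
Overall: the statement-style subject 281/648 = 43.4%, the emoji subject 883/1448 = 61.0% → the emoji subject
The statement-style subject wins each recipient group but the emoji subject wins overall — the comparison reverses. The statement-style subject's sends skew toward dormant, which has a lower base rate.

No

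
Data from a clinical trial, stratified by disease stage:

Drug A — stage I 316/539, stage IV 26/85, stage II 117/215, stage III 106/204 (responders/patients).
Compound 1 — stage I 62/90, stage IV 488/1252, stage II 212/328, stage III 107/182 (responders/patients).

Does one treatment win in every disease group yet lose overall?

Yes

Stage I: Drug A 316/539 = 58.6%, Compound 1 62/90 = 68.9% → Compound 1
Stage IV: Drug A 26/85 = 30.6%, Compound 1 488/1252 = 39.0% → Compound 1
Stage II: Drug A 117/215 = 54.4%, Compound 1 212/328 = 64.6% → Compound 1
Stage III: Drug A 106/204 = 52.0%, Compound 1 107/182 = 58.8% → Compound 1
Overall: Drug A 565/1043 = 54.2%, Compound 1 869/1852 = 46.9% → Drug A
Compound 1 wins each disease group but Drug A wins overall — the comparison reverses. Compound 1's patients skew toward stage IV, which has a lower base rate.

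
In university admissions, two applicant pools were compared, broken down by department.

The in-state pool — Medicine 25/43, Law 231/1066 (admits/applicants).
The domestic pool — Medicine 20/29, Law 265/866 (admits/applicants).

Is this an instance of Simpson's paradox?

No

Medicine: the in-state pool 25/43 = 58.1%, the domestic pool 20/29 = 69.0% → the domestic pool
Law: the in-state pool 231/1066 = 21.7%, the domestic pool 265/866 = 30.6% → the domestic pool
Overall: the in-state pool 256/1109 = 23.1%, the domestic pool 285/895 = 31.8% → the domestic pool
The domestic pool wins overall and in every department group — no reversal.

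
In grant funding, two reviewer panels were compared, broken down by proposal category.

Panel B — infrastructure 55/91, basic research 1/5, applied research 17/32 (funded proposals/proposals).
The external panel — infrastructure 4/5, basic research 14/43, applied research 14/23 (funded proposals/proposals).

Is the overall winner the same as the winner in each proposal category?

Infrastructure: Panel B 55/91 = 60.4%, the external panel 4/5 = 80.0% → the external panel
Basic research: Panel B 1/5 = 20.0%, the external panel 14/43 = 32.6% → the external panel
Applied research: Panel B 17/32 = 53.1%, the external panel 14/23 = 60.9% → the external panel
Overall: Panel B 73/128 = 57.0%, the external panel 32/71 = 45.1% → Panel B
The external panel wins each proposal group but Panel B wins overall — the comparison reverses. The external panel's proposals skew toward basic research, which has a lower base rate.

No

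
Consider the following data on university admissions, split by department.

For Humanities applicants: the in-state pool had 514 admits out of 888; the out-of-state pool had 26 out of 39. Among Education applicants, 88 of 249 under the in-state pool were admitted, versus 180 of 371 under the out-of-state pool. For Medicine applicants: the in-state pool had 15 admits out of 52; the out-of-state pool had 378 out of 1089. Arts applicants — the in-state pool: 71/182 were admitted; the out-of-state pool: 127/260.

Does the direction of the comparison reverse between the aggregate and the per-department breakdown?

Yes

Humanities: the in-state pool 514/888 = 57.9%, the out-of-state pool 26/39 = 66.7% → the out-of-state pool
Education: the in-state pool 88/249 = 35.3%, the out-of-state pool 180/371 = 48.5% → the out-of-state pool
Medicine: the in-state pool 15/52 = 28.8%, the out-of-state pool 378/1089 = 34.7% → the out-of-state pool
Arts: the in-state pool 71/182 = 39.0%, the out-of-state pool 127/260 = 48.8% → the out-of-state pool
Overall: the in-state pool 688/1371 = 50.2%, the out-of-state pool 711/1759 = 40.4% → the in-state pool
The out-of-state pool wins each department group but the in-state pool wins overall — the comparison reverses. The out-of-state pool's applicants skew toward Medicine, which has a lower base rate.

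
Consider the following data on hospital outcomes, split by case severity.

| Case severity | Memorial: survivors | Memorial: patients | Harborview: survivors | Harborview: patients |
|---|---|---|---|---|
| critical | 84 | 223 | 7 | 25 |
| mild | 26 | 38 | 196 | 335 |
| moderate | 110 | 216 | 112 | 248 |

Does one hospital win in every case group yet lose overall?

Critical: Memorial 84/223 = 37.7%, Harborview 7/25 = 28.0% → Memorial
Mild: Memorial 26/38 = 68.4%, Harborview 196/335 = 58.5% → Memorial
Moderate: Memorial 110/216 = 50.9%, Harborview 112/248 = 45.2% → Memorial
Overall: Memorial 220/477 = 46.1%, Harborview 315/608 = 51.8% → Harborview
Memorial wins each case group but Harborview wins overall — the comparison reverses. Memorial's patients skew toward critical, which has a lower base rate.

Yes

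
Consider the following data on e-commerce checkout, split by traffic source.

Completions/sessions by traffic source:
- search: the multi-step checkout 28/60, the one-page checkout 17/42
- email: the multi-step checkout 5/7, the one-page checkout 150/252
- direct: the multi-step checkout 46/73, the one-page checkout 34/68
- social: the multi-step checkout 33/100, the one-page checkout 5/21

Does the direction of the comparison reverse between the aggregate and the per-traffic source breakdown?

Search: the multi-step checkout 28/60 = 46.7%, the one-page checkout 17/42 = 40.5% → the multi-step checkout
Email: the multi-step checkout 5/7 = 71.4%, the one-page checkout 150/252 = 59.5% → the multi-step checkout
Direct: the multi-step checkout 46/73 = 63.0%, the one-page checkout 34/68 = 50.0% → the multi-step checkout
Social: the multi-step checkout 33/100 = 33.0%, the one-page checkout 5/21 = 23.8% → the multi-step checkout
Overall: the multi-step checkout 112/240 = 46.7%, the one-page checkout 206/383 = 53.8% → the one-page checkout
The multi-step checkout wins each traffic group but the one-page checkout wins overall — the comparison reverses. The multi-step checkout's sessions skew toward social, which has a lower base rate.

Yes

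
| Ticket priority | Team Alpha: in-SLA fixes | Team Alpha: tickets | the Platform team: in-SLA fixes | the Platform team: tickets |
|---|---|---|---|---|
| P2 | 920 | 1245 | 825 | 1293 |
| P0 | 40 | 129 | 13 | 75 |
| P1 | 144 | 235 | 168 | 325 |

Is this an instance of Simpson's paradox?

P2: Team Alpha 920/1245 = 73.9%, the Platform team 825/1293 = 63.8% → Team Alpha
P0: Team Alpha 40/129 = 31.0%, the Platform team 13/75 = 17.3% → Team Alpha
P1: Team Alpha 144/235 = 61.3%, the Platform team 168/325 = 51.7% → Team Alpha
Overall: Team Alpha 1104/1609 = 68.6%, the Platform team 1006/1693 = 59.4% → Team Alpha
Team Alpha wins overall and in every ticket group — no reversal.

No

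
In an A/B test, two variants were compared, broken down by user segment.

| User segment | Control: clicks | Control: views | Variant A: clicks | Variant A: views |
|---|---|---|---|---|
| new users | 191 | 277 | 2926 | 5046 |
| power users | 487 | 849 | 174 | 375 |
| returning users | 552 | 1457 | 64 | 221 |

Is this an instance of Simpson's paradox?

New users: Control 191/277 = 69.0%, Variant A 2926/5046 = 58.0% → Control
Power users: Control 487/849 = 57.4%, Variant A 174/375 = 46.4% → Control
Returning users: Control 552/1457 = 37.9%, Variant A 64/221 = 29.0% → Control
Overall: Control 1230/2583 = 47.6%, Variant A 3164/5642 = 56.1% → Variant A
Control wins each user group but Variant A wins overall — the comparison reverses. Control's views skew toward returning users, which has a lower base rate.

Yes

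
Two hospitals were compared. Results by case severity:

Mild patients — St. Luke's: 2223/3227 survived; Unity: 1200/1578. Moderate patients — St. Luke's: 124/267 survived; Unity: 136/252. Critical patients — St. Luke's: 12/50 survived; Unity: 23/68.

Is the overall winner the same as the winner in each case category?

Yes

Mild: St. Luke's 2223/3227 = 68.9%, Unity 1200/1578 = 76.0% → Unity
Moderate: St. Luke's 124/267 = 46.4%, Unity 136/252 = 54.0% → Unity
Critical: St. Luke's 12/50 = 24.0%, Unity 23/68 = 33.8% → Unity
Overall: St. Luke's 2359/3544 = 66.6%, Unity 1359/1898 = 71.6% → Unity
Unity wins overall and in every case group — no reversal.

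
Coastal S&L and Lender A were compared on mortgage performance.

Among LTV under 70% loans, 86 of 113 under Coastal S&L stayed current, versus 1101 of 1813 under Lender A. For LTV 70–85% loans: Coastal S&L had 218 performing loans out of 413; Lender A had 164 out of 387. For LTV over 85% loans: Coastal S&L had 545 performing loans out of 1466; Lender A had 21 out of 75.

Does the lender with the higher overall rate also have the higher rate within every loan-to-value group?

No

LTV under 70%: Coastal S&L 86/113 = 76.1%, Lender A 1101/1813 = 60.7% → Coastal S&L
LTV 70–85%: Coastal S&L 218/413 = 52.8%, Lender A 164/387 = 42.4% → Coastal S&L
LTV over 85%: Coastal S&L 545/1466 = 37.2%, Lender A 21/75 = 28.0% → Coastal S&L
Overall: Coastal S&L 849/1992 = 42.6%, Lender A 1286/2275 = 56.5% → Lender A
Coastal S&L wins each loan-to-value group but Lender A wins overall — the comparison reverses. Coastal S&L's loans skew toward LTV over 85%, which has a lower base rate.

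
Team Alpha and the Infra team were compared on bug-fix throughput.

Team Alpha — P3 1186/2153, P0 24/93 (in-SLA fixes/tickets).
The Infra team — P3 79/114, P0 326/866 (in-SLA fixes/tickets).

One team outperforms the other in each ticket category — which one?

P3: Team Alpha 1186/2153 = 55.1%, the Infra team 79/114 = 69.3% → the Infra team
P0: Team Alpha 24/93 = 25.8%, the Infra team 326/866 = 37.6% → the Infra team
The Infra team has the higher rate in both groups.

the Infra team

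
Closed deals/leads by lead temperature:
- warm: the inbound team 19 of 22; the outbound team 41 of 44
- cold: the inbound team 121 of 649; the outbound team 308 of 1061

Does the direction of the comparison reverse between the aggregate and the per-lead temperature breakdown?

No

Warm: the inbound team 19/22 = 86.4%, the outbound team 41/44 = 93.2% → the outbound team
Cold: the inbound team 121/649 = 18.6%, the outbound team 308/1061 = 29.0% → the outbound team
Overall: the inbound team 140/671 = 20.9%, the outbound team 349/1105 = 31.6% → the outbound team
The outbound team wins overall and in every lead group — no reversal.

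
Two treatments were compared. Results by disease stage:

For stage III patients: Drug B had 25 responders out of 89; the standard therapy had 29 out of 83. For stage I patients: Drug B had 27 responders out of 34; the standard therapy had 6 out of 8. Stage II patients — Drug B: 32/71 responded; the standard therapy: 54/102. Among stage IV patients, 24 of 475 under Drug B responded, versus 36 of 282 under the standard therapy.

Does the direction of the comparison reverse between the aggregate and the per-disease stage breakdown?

No

Stage III: Drug B 25/89 = 28.1%, the standard therapy 29/83 = 34.9% → the standard therapy
Stage I: Drug B 27/34 = 79.4%, the standard therapy 6/8 = 75.0% → Drug B
Stage II: Drug B 32/71 = 45.1%, the standard therapy 54/102 = 52.9% → the standard therapy
Stage IV: Drug B 24/475 = 5.1%, the standard therapy 36/282 = 12.8% → the standard therapy
Overall: Drug B 108/669 = 16.1%, the standard therapy 125/475 = 26.3% → the standard therapy
Neither sweeps: Drug B wins 1 of 4 groups, the standard therapy wins 3. The standard therapy wins overall but not every group — no Simpson reversal.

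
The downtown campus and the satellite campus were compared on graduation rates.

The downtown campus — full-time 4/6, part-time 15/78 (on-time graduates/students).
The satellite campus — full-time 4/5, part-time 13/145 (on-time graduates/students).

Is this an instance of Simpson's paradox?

Full-time: the downtown campus 4/6 = 66.7%, the satellite campus 4/5 = 80.0% → the satellite campus
Part-time: the downtown campus 15/78 = 19.2%, the satellite campus 13/145 = 9.0% → the downtown campus
Overall: the downtown campus 19/84 = 22.6%, the satellite campus 17/150 = 11.3% → the downtown campus
Neither sweeps: the downtown campus wins 1 of 2 groups, the satellite campus wins 1. The downtown campus wins overall but not every group — no Simpson reversal.

No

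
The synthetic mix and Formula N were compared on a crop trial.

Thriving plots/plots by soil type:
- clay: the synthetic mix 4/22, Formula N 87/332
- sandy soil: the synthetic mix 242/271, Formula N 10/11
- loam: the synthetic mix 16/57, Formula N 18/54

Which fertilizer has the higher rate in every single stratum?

Formula N

Clay: the synthetic mix 4/22 = 18.2%, Formula N 87/332 = 26.2% → Formula N
Sandy soil: the synthetic mix 242/271 = 89.3%, Formula N 10/11 = 90.9% → Formula N
Loam: the synthetic mix 16/57 = 28.1%, Formula N 18/54 = 33.3% → Formula N
Formula N has the higher rate in all 3 groups.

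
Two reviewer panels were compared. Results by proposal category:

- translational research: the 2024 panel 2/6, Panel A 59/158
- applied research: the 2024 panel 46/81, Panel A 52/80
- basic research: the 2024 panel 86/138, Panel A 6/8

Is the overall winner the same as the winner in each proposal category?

Translational research: the 2024 panel 2/6 = 33.3%, Panel A 59/158 = 37.3% → Panel A
Applied research: the 2024 panel 46/81 = 56.8%, Panel A 52/80 = 65.0% → Panel A
Basic research: the 2024 panel 86/138 = 62.3%, Panel A 6/8 = 75.0% → Panel A
Overall: the 2024 panel 134/225 = 59.6%, Panel A 117/246 = 47.6% → the 2024 panel
Panel A wins each proposal group but the 2024 panel wins overall — the comparison reverses. Panel A's proposals skew toward translational research, which has a lower base rate.

No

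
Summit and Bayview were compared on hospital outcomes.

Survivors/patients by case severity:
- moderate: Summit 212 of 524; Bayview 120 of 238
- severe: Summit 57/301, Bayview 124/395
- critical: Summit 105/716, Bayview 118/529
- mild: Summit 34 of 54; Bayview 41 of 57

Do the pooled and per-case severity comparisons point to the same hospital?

Moderate: Summit 212/524 = 40.5%, Bayview 120/238 = 50.4% → Bayview
Severe: Summit 57/301 = 18.9%, Bayview 124/395 = 31.4% → Bayview
Critical: Summit 105/716 = 14.7%, Bayview 118/529 = 22.3% → Bayview
Mild: Summit 34/54 = 63.0%, Bayview 41/57 = 71.9% → Bayview
Overall: Summit 408/1595 = 25.6%, Bayview 403/1219 = 33.1% → Bayview
Bayview wins overall and in every case group — no reversal.

Yes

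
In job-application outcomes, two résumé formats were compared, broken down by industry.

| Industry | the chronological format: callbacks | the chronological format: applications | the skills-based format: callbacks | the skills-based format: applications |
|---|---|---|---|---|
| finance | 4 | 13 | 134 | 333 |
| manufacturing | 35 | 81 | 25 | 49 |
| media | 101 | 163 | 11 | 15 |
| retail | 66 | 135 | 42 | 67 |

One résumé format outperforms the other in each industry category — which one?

the skills-based format

Finance: the chronological format 4/13 = 30.8%, the skills-based format 134/333 = 40.2% → the skills-based format
Manufacturing: the chronological format 35/81 = 43.2%, the skills-based format 25/49 = 51.0% → the skills-based format
Media: the chronological format 101/163 = 62.0%, the skills-based format 11/15 = 73.3% → the skills-based format
Retail: the chronological format 66/135 = 48.9%, the skills-based format 42/67 = 62.7% → the skills-based format
The skills-based format has the higher rate in all 4 groups.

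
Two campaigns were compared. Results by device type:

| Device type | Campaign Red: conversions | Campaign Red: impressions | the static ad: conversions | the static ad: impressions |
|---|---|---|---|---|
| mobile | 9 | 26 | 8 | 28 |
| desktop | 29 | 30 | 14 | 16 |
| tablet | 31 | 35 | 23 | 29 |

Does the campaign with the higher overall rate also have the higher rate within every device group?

Mobile: Campaign Red 9/26 = 34.6%, the static ad 8/28 = 28.6% → Campaign Red
Desktop: Campaign Red 29/30 = 96.7%, the static ad 14/16 = 87.5% → Campaign Red
Tablet: Campaign Red 31/35 = 88.6%, the static ad 23/29 = 79.3% → Campaign Red
Overall: Campaign Red 69/91 = 75.8%, the static ad 45/73 = 61.6% → Campaign Red
Campaign Red wins overall and in every device group — no reversal.

Yes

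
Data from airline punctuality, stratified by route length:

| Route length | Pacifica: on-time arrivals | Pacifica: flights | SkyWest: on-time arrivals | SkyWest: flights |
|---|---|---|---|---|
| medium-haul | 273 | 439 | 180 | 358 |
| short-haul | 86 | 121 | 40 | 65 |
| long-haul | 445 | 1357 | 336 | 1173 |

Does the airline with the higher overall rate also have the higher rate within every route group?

Yes

Medium-haul: Pacifica 273/439 = 62.2%, SkyWest 180/358 = 50.3% → Pacifica
Short-haul: Pacifica 86/121 = 71.1%, SkyWest 40/65 = 61.5% → Pacifica
Long-haul: Pacifica 445/1357 = 32.8%, SkyWest 336/1173 = 28.6% → Pacifica
Overall: Pacifica 804/1917 = 41.9%, SkyWest 556/1596 = 34.8% → Pacifica
Pacifica wins overall and in every route group — no reversal.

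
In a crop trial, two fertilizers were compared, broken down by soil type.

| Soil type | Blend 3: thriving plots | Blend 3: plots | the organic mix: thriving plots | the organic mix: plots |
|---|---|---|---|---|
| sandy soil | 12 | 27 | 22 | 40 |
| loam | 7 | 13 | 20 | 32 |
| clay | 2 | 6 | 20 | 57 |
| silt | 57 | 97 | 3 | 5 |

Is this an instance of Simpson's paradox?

Yes

Sandy soil: Blend 3 12/27 = 44.4%, the organic mix 22/40 = 55.0% → the organic mix
Loam: Blend 3 7/13 = 53.8%, the organic mix 20/32 = 62.5% → the organic mix
Clay: Blend 3 2/6 = 33.3%, the organic mix 20/57 = 35.1% → the organic mix
Silt: Blend 3 57/97 = 58.8%, the organic mix 3/5 = 60.0% → the organic mix
Overall: Blend 3 78/143 = 54.5%, the organic mix 65/134 = 48.5% → Blend 3
The organic mix wins each soil group but Blend 3 wins overall — the comparison reverses. The organic mix's plots skew toward clay, which has a lower base rate.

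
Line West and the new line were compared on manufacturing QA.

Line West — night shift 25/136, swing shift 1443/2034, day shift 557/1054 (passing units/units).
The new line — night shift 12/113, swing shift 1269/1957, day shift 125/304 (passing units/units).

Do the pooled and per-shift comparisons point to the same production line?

Yes

Night shift: Line West 25/136 = 18.4%, the new line 12/113 = 10.6% → Line West
Swing shift: Line West 1443/2034 = 70.9%, the new line 1269/1957 = 64.8% → Line West
Day shift: Line West 557/1054 = 52.8%, the new line 125/304 = 41.1% → Line West
Overall: Line West 2025/3224 = 62.8%, the new line 1406/2374 = 59.2% → Line West
Line West wins overall and in every shift group — no reversal.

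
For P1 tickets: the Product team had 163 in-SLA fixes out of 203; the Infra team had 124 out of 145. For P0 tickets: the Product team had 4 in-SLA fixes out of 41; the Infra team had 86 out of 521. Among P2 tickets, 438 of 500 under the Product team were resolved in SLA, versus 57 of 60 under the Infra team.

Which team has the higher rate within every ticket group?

P1: the Product team 163/203 = 80.3%, the Infra team 124/145 = 85.5% → the Infra team
P0: the Product team 4/41 = 9.8%, the Infra team 86/521 = 16.5% → the Infra team
P2: the Product team 438/500 = 87.6%, the Infra team 57/60 = 95.0% → the Infra team
The Infra team has the higher rate in all 3 groups.

the Infra team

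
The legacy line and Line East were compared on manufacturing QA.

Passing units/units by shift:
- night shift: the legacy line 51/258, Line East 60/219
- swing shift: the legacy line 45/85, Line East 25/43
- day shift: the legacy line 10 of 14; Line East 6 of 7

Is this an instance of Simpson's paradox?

No

Night shift: the legacy line 51/258 = 19.8%, Line East 60/219 = 27.4% → Line East
Swing shift: the legacy line 45/85 = 52.9%, Line East 25/43 = 58.1% → Line East
Day shift: the legacy line 10/14 = 71.4%, Line East 6/7 = 85.7% → Line East
Overall: the legacy line 106/357 = 29.7%, Line East 91/269 = 33.8% → Line East
Line East wins overall and in every shift group — no reversal.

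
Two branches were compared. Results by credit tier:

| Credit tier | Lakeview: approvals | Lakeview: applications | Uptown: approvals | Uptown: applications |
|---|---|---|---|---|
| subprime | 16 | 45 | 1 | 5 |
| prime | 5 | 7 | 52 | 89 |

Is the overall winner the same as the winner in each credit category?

Subprime: Lakeview 16/45 = 35.6%, Uptown 1/5 = 20.0% → Lakeview
Prime: Lakeview 5/7 = 71.4%, Uptown 52/89 = 58.4% → Lakeview
Overall: Lakeview 21/52 = 40.4%, Uptown 53/94 = 56.4% → Uptown
Lakeview wins each credit group but Uptown wins overall — the comparison reverses. Lakeview's applications skew toward subprime, which has a lower base rate.

No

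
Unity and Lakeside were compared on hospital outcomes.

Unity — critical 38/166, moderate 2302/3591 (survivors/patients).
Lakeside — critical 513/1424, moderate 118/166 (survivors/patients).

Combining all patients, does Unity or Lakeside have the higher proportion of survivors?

Critical: Unity 38/166 = 22.9%, Lakeside 513/1424 = 36.0% → Lakeside
Moderate: Unity 2302/3591 = 64.1%, Lakeside 118/166 = 71.1% → Lakeside
Overall: Unity 2340/3757 = 62.3%, Lakeside 631/1590 = 39.7% → Unity
(Lakeside wins every case group but Unity wins overall — Lakeside's patients skew toward the low-rate critical group.)

Unity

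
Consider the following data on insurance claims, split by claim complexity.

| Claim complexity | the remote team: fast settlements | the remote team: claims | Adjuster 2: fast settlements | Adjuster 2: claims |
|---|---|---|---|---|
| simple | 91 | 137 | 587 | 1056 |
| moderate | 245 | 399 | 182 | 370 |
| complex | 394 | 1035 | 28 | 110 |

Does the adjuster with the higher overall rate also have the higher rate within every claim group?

Simple: the remote team 91/137 = 66.4%, Adjuster 2 587/1056 = 55.6% → the remote team
Moderate: the remote team 245/399 = 61.4%, Adjuster 2 182/370 = 49.2% → the remote team
Complex: the remote team 394/1035 = 38.1%, Adjuster 2 28/110 = 25.5% → the remote team
Overall: the remote team 730/1571 = 46.5%, Adjuster 2 797/1536 = 51.9% → Adjuster 2
The remote team wins each claim group but Adjuster 2 wins overall — the comparison reverses. The remote team's claims skew toward complex, which has a lower base rate.

No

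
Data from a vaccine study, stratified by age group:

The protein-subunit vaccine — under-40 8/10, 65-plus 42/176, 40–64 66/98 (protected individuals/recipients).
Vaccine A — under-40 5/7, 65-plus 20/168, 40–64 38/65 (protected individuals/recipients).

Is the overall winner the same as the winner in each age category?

Under-40: the protein-subunit vaccine 8/10 = 80.0%, Vaccine A 5/7 = 71.4% → the protein-subunit vaccine
65-plus: the protein-subunit vaccine 42/176 = 23.9%, Vaccine A 20/168 = 11.9% → the protein-subunit vaccine
40–64: the protein-subunit vaccine 66/98 = 67.3%, Vaccine A 38/65 = 58.5% → the protein-subunit vaccine
Overall: the protein-subunit vaccine 116/284 = 40.8%, Vaccine A 63/240 = 26.2% → the protein-subunit vaccine
The protein-subunit vaccine wins overall and in every age group — no reversal.

Yes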